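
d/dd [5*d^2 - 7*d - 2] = 10*d - 7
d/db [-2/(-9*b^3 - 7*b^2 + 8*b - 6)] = 2*(-27*b^2 - 14*b + 8)/(9*b^3 + 7*b^2 - 8*b + 6)^2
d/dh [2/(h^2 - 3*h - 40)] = 2*(3 - 2*h)/(-h^2 + 3*h + 40)^2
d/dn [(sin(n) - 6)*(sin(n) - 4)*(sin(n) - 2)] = (3*sin(n)^2 - 24*sin(n) + 44)*cos(n)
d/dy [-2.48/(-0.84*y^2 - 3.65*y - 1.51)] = (-4.1664*y - 9.052)/(0.84*y^2 + 3.65*y + 1.51)^2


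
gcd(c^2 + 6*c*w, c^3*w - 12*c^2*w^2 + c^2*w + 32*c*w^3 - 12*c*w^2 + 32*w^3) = 1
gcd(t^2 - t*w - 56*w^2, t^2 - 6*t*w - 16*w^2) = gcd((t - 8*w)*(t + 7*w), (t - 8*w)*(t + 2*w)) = t - 8*w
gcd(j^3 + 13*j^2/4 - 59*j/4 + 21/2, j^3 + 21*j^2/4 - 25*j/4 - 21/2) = j^2 + 17*j/4 - 21/2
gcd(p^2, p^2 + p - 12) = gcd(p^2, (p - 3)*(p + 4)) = 1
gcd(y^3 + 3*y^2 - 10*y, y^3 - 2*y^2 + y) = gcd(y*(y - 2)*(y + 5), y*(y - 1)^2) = y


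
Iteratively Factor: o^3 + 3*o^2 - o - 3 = (o + 1)*(o^2 + 2*o - 3) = (o - 1)*(o + 1)*(o + 3)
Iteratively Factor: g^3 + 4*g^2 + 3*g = (g + 3)*(g^2 + g) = g*(g + 3)*(g + 1)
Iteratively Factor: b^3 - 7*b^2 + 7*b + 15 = (b - 5)*(b^2 - 2*b - 3) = (b - 5)*(b + 1)*(b - 3)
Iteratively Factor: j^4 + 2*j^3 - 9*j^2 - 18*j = (j + 3)*(j^3 - j^2 - 6*j) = j*(j + 3)*(j^2 - j - 6) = j*(j - 3)*(j + 3)*(j + 2)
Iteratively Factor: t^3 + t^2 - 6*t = (t - 2)*(t^2 + 3*t) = (t - 2)*(t + 3)*(t)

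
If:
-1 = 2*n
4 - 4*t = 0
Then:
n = -1/2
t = 1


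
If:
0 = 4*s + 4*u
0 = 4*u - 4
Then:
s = -1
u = 1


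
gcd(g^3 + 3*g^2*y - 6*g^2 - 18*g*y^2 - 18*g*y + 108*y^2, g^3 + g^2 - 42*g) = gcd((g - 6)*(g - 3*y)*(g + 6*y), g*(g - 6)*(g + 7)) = g - 6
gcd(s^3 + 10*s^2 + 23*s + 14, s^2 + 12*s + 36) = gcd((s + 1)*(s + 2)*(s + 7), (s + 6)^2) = 1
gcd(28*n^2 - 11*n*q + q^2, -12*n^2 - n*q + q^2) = -4*n + q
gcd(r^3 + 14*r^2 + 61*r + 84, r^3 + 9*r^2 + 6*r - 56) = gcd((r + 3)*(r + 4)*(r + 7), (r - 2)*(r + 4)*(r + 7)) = r^2 + 11*r + 28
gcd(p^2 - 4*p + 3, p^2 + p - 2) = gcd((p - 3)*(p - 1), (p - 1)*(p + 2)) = p - 1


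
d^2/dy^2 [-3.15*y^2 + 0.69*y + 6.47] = -6.30000000000000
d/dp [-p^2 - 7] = -2*p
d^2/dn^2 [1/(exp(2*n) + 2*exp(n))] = 2*(4*(exp(n) + 1)^2 - (exp(n) + 2)*(2*exp(n) + 1))*exp(-n)/(exp(n) + 2)^3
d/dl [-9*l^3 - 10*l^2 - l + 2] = -27*l^2 - 20*l - 1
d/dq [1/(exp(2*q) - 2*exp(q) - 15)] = 2*(1 - exp(q))*exp(q)/(-exp(2*q) + 2*exp(q) + 15)^2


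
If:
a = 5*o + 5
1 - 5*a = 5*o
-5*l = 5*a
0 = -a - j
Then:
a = 1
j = -1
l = -1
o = -4/5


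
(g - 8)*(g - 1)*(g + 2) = g^3 - 7*g^2 - 10*g + 16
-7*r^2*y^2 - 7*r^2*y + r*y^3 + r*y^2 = y*(-7*r + y)*(r*y + r)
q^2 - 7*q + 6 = (q - 6)*(q - 1)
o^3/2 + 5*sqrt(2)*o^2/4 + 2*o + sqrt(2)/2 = (o/2 + sqrt(2)/2)*(o + sqrt(2)/2)*(o + sqrt(2))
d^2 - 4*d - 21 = (d - 7)*(d + 3)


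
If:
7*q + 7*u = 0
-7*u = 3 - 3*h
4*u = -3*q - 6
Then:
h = -13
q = 6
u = -6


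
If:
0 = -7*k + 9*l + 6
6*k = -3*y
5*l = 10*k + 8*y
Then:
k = 30/89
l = -36/89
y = -60/89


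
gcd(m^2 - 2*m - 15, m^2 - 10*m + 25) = m - 5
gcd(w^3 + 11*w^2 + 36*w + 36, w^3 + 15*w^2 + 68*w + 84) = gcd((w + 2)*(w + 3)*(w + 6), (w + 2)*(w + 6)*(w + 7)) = w^2 + 8*w + 12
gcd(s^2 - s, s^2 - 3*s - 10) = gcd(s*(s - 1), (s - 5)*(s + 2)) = 1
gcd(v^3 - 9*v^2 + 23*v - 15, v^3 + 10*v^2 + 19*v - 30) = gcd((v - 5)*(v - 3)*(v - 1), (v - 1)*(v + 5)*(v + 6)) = v - 1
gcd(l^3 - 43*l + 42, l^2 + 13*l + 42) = l + 7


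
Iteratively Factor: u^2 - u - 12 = (u - 4)*(u + 3)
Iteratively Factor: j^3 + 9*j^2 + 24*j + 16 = (j + 4)*(j^2 + 5*j + 4) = (j + 4)^2*(j + 1)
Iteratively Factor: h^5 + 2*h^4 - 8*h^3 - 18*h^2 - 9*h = (h + 3)*(h^4 - h^3 - 5*h^2 - 3*h) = (h + 1)*(h + 3)*(h^3 - 2*h^2 - 3*h) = h*(h + 1)*(h + 3)*(h^2 - 2*h - 3) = h*(h + 1)^2*(h + 3)*(h - 3)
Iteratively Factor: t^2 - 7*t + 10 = (t - 5)*(t - 2)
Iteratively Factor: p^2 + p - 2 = (p + 2)*(p - 1)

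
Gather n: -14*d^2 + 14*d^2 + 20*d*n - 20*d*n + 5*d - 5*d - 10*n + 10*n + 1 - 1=0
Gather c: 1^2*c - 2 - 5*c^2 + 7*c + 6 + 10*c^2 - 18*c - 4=5*c^2 - 10*c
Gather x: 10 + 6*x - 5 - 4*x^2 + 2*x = -4*x^2 + 8*x + 5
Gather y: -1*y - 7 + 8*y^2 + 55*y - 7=8*y^2 + 54*y - 14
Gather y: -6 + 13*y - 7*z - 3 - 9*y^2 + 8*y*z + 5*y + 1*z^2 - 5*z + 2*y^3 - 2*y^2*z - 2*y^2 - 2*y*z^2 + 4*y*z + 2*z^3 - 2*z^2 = 2*y^3 + y^2*(-2*z - 11) + y*(-2*z^2 + 12*z + 18) + 2*z^3 - z^2 - 12*z - 9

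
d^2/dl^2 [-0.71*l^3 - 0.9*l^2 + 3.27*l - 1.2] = -4.26*l - 1.8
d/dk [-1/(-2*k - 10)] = -1/(2*(k + 5)^2)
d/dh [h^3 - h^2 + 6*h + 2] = 3*h^2 - 2*h + 6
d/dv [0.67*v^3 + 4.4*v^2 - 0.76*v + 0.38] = 2.01*v^2 + 8.8*v - 0.76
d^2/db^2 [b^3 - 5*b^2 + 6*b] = 6*b - 10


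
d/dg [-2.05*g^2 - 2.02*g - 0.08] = -4.1*g - 2.02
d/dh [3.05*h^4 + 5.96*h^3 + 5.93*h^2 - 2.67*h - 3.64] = 12.2*h^3 + 17.88*h^2 + 11.86*h - 2.67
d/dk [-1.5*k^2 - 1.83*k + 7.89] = -3.0*k - 1.83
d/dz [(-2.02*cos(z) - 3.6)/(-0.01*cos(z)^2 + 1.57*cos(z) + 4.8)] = (0.0202*cos(z)^2 + 0.072*cos(z) + 4.044)*sin(z)/(0.0001*cos(z)^4 - 0.0314*cos(z)^3 + 2.3689*cos(z)^2 + 15.072*cos(z) + 23.04)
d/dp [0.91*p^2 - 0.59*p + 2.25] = 1.82*p - 0.59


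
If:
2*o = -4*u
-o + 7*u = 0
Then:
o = 0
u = 0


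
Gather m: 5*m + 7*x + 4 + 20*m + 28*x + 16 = 25*m + 35*x + 20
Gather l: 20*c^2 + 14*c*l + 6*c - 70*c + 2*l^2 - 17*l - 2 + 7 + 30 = 20*c^2 - 64*c + 2*l^2 + l*(14*c - 17) + 35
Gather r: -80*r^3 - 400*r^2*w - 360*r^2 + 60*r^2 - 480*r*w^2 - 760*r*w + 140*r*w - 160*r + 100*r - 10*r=-80*r^3 + r^2*(-400*w - 300) + r*(-480*w^2 - 620*w - 70)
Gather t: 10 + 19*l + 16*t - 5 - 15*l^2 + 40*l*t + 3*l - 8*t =-15*l^2 + 22*l + t*(40*l + 8) + 5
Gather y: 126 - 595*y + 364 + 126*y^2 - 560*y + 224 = 126*y^2 - 1155*y + 714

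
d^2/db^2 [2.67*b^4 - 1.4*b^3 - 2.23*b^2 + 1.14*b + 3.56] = 32.04*b^2 - 8.4*b - 4.46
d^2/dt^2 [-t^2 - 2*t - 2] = -2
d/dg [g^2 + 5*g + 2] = 2*g + 5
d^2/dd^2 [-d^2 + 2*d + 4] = -2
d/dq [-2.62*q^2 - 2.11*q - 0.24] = -5.24*q - 2.11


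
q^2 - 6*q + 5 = (q - 5)*(q - 1)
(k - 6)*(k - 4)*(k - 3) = k^3 - 13*k^2 + 54*k - 72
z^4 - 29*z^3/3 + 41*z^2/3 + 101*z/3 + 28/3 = (z - 7)*(z - 4)*(z + 1/3)*(z + 1)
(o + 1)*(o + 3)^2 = o^3 + 7*o^2 + 15*o + 9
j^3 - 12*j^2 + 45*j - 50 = (j - 5)^2*(j - 2)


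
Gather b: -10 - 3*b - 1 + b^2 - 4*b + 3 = b^2 - 7*b - 8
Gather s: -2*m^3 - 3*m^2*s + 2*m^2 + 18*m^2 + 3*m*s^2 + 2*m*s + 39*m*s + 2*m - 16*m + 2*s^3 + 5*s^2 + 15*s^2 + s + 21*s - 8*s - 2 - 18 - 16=-2*m^3 + 20*m^2 - 14*m + 2*s^3 + s^2*(3*m + 20) + s*(-3*m^2 + 41*m + 14) - 36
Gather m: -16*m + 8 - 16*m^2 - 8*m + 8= -16*m^2 - 24*m + 16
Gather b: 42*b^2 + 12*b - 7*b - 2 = 42*b^2 + 5*b - 2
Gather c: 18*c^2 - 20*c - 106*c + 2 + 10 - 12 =18*c^2 - 126*c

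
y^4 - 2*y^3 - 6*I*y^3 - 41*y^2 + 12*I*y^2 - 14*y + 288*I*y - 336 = (y - 8)*(y + 6)*(y - 7*I)*(y + I)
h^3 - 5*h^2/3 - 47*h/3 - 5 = (h - 5)*(h + 1/3)*(h + 3)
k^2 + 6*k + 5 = (k + 1)*(k + 5)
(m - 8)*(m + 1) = m^2 - 7*m - 8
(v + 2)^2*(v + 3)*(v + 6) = v^4 + 13*v^3 + 58*v^2 + 108*v + 72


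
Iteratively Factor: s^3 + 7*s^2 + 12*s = (s + 3)*(s^2 + 4*s) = (s + 3)*(s + 4)*(s)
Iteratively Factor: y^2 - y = (y)*(y - 1)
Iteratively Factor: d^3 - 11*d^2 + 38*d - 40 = (d - 4)*(d^2 - 7*d + 10) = (d - 4)*(d - 2)*(d - 5)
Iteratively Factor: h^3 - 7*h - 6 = (h - 3)*(h^2 + 3*h + 2) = (h - 3)*(h + 1)*(h + 2)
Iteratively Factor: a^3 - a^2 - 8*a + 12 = (a - 2)*(a^2 + a - 6) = (a - 2)*(a + 3)*(a - 2)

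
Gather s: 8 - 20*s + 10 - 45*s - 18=-65*s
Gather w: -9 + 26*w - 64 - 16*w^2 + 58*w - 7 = -16*w^2 + 84*w - 80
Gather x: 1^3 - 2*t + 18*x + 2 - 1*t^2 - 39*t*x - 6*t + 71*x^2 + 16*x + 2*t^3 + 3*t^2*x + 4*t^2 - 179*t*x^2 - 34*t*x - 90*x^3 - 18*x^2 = 2*t^3 + 3*t^2 - 8*t - 90*x^3 + x^2*(53 - 179*t) + x*(3*t^2 - 73*t + 34) + 3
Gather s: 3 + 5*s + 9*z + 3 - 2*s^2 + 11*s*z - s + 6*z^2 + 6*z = -2*s^2 + s*(11*z + 4) + 6*z^2 + 15*z + 6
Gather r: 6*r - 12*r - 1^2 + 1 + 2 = 2 - 6*r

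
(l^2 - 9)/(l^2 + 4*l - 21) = (l + 3)/(l + 7)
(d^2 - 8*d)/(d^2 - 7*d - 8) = d/(d + 1)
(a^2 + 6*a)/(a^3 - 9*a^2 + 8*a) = (a + 6)/(a^2 - 9*a + 8)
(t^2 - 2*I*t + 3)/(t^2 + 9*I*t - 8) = (t - 3*I)/(t + 8*I)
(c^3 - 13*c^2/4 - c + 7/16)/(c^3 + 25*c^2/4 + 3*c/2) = (16*c^3 - 52*c^2 - 16*c + 7)/(4*c*(4*c^2 + 25*c + 6))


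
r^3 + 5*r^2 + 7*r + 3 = (r + 1)^2*(r + 3)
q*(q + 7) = q^2 + 7*q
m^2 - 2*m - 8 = (m - 4)*(m + 2)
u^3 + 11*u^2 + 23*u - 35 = (u - 1)*(u + 5)*(u + 7)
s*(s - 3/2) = s^2 - 3*s/2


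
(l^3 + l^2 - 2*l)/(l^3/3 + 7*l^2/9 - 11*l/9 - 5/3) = 9*l*(l^2 + l - 2)/(3*l^3 + 7*l^2 - 11*l - 15)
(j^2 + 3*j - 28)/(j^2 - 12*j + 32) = (j + 7)/(j - 8)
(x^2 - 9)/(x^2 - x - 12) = (x - 3)/(x - 4)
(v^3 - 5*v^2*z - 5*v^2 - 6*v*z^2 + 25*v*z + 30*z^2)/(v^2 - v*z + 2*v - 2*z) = (v^3 - 5*v^2*z - 5*v^2 - 6*v*z^2 + 25*v*z + 30*z^2)/(v^2 - v*z + 2*v - 2*z)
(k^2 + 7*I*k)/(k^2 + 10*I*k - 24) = k*(k + 7*I)/(k^2 + 10*I*k - 24)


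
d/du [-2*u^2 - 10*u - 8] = -4*u - 10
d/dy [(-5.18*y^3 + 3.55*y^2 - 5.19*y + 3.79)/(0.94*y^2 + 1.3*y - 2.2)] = (-4.8692*y^4 - 13.468*y^3 + 43.6816*y^2 - 22.7452*y + 6.491)/(0.8836*y^4 + 2.444*y^3 - 2.446*y^2 - 5.72*y + 4.84)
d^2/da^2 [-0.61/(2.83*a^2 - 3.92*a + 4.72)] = (9.770858*a^2 - 13.534192*a - 0.61*(5.66*a - 3.92)*(11.32*a - 7.84) + 16.296272)/(2.83*a^2 - 3.92*a + 4.72)^3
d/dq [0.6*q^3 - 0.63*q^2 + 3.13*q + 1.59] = 1.8*q^2 - 1.26*q + 3.13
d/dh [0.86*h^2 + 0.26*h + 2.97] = 1.72*h + 0.26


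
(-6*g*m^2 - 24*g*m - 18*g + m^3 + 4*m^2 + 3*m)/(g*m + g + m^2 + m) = (-6*g*m - 18*g + m^2 + 3*m)/(g + m)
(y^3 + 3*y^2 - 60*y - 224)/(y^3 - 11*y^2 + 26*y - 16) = (y^2 + 11*y + 28)/(y^2 - 3*y + 2)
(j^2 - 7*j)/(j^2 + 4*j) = (j - 7)/(j + 4)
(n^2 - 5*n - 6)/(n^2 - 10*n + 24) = (n + 1)/(n - 4)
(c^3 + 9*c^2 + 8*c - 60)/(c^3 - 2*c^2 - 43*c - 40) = (c^2 + 4*c - 12)/(c^2 - 7*c - 8)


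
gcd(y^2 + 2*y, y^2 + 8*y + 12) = y + 2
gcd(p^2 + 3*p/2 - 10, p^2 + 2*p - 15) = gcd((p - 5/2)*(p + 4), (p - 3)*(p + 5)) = 1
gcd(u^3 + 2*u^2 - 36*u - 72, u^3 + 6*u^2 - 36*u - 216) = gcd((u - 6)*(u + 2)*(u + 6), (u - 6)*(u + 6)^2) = u^2 - 36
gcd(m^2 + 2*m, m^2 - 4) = m + 2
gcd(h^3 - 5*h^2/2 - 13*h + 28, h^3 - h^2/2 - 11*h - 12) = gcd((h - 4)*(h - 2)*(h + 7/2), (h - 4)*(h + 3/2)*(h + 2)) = h - 4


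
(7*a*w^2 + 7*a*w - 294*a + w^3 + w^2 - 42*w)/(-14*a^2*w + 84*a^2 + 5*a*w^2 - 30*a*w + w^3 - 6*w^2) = (w + 7)/(-2*a + w)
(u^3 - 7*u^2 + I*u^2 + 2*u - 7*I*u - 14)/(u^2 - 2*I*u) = (u^3 + u^2*(-7 + I) + u*(2 - 7*I) - 14)/(u*(u - 2*I))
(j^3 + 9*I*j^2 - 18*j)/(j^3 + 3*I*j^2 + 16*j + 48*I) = j*(j + 6*I)/(j^2 + 16)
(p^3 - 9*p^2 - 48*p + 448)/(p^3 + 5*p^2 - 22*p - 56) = (p^2 - 16*p + 64)/(p^2 - 2*p - 8)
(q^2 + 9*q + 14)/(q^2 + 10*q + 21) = (q + 2)/(q + 3)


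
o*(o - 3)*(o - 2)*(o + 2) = o^4 - 3*o^3 - 4*o^2 + 12*o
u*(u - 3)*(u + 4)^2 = u^4 + 5*u^3 - 8*u^2 - 48*u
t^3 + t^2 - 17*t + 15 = (t - 3)*(t - 1)*(t + 5)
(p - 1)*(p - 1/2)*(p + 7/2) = p^3 + 2*p^2 - 19*p/4 + 7/4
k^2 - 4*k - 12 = (k - 6)*(k + 2)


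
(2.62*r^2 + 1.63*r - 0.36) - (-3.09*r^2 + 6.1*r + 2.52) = 5.71*r^2 - 4.47*r - 2.88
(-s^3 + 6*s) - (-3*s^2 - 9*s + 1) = -s^3 + 3*s^2 + 15*s - 1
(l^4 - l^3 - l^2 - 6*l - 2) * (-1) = -l^4 + l^3 + l^2 + 6*l + 2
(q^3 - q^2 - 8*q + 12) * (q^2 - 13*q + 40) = q^5 - 14*q^4 + 45*q^3 + 76*q^2 - 476*q + 480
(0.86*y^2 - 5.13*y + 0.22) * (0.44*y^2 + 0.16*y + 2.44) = 0.3784*y^4 - 2.1196*y^3 + 1.3744*y^2 - 12.482*y + 0.5368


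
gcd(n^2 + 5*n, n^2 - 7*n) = n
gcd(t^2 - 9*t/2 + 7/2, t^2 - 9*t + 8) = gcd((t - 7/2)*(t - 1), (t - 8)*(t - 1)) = t - 1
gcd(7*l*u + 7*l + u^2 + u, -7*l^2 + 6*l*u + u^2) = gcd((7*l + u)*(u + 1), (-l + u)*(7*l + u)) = 7*l + u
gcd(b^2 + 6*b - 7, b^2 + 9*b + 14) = b + 7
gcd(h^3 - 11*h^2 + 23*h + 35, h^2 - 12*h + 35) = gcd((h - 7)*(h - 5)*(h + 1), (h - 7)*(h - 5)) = h^2 - 12*h + 35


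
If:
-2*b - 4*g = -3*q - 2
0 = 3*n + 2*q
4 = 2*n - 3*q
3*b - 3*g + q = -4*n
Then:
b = -55/117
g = 5/117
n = 8/13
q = -12/13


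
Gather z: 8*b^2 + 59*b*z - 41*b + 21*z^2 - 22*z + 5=8*b^2 - 41*b + 21*z^2 + z*(59*b - 22) + 5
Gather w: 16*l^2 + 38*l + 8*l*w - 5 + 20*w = 16*l^2 + 38*l + w*(8*l + 20) - 5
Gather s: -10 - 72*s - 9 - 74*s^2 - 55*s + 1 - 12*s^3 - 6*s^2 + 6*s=-12*s^3 - 80*s^2 - 121*s - 18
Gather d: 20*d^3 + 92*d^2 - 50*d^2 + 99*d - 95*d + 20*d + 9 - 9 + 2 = 20*d^3 + 42*d^2 + 24*d + 2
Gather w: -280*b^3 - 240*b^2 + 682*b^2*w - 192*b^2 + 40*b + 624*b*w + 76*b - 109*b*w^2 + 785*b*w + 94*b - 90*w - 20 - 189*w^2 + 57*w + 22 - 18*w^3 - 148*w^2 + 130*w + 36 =-280*b^3 - 432*b^2 + 210*b - 18*w^3 + w^2*(-109*b - 337) + w*(682*b^2 + 1409*b + 97) + 38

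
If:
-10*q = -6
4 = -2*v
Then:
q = 3/5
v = -2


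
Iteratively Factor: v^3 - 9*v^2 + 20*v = (v)*(v^2 - 9*v + 20) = v*(v - 5)*(v - 4)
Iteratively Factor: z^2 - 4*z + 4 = (z - 2)*(z - 2)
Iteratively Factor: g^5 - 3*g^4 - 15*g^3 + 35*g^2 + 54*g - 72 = (g - 3)*(g^4 - 15*g^2 - 10*g + 24) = (g - 3)*(g - 1)*(g^3 + g^2 - 14*g - 24) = (g - 4)*(g - 3)*(g - 1)*(g^2 + 5*g + 6) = (g - 4)*(g - 3)*(g - 1)*(g + 3)*(g + 2)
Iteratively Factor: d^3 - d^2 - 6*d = (d - 3)*(d^2 + 2*d) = (d - 3)*(d + 2)*(d)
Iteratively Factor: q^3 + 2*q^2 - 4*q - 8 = (q + 2)*(q^2 - 4) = (q + 2)^2*(q - 2)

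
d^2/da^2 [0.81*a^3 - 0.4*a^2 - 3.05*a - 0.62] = 4.86*a - 0.8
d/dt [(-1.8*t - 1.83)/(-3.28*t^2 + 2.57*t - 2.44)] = (-5.904*t^2 - 12.0048*t + 9.0951)/(10.7584*t^4 - 16.8592*t^3 + 22.6113*t^2 - 12.5416*t + 5.9536)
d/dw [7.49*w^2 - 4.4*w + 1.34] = 14.98*w - 4.4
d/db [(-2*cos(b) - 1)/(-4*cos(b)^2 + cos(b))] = (8*sin(b) - sin(b)/cos(b)^2 + 8*tan(b))/(4*cos(b) - 1)^2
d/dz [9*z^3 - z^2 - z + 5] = 27*z^2 - 2*z - 1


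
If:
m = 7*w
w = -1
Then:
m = -7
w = -1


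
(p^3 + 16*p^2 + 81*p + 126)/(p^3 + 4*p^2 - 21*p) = (p^2 + 9*p + 18)/(p*(p - 3))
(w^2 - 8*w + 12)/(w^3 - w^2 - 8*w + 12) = (w - 6)/(w^2 + w - 6)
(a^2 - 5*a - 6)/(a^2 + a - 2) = (a^2 - 5*a - 6)/(a^2 + a - 2)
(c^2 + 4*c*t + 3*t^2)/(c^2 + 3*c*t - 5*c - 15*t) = (c + t)/(c - 5)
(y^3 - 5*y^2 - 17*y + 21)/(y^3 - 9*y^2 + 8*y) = (y^2 - 4*y - 21)/(y*(y - 8))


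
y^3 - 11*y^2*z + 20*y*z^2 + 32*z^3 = (y - 8*z)*(y - 4*z)*(y + z)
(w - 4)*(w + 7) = w^2 + 3*w - 28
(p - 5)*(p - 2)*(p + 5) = p^3 - 2*p^2 - 25*p + 50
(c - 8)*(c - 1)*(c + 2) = c^3 - 7*c^2 - 10*c + 16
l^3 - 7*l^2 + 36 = (l - 6)*(l - 3)*(l + 2)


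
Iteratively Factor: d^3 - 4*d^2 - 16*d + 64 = (d + 4)*(d^2 - 8*d + 16) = (d - 4)*(d + 4)*(d - 4)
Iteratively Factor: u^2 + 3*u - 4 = (u - 1)*(u + 4)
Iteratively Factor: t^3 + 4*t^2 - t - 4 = (t + 1)*(t^2 + 3*t - 4) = (t - 1)*(t + 1)*(t + 4)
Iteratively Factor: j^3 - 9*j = (j - 3)*(j^2 + 3*j) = (j - 3)*(j + 3)*(j)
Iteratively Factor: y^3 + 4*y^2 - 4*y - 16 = (y - 2)*(y^2 + 6*y + 8) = (y - 2)*(y + 4)*(y + 2)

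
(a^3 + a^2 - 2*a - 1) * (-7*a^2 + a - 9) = -7*a^5 - 6*a^4 + 6*a^3 - 4*a^2 + 17*a + 9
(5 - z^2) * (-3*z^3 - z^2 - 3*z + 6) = 3*z^5 + z^4 - 12*z^3 - 11*z^2 - 15*z + 30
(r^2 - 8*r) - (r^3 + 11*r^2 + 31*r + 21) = -r^3 - 10*r^2 - 39*r - 21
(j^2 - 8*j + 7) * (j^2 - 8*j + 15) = j^4 - 16*j^3 + 86*j^2 - 176*j + 105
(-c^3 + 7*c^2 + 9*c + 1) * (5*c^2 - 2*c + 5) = -5*c^5 + 37*c^4 + 26*c^3 + 22*c^2 + 43*c + 5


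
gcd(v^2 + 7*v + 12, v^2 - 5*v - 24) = v + 3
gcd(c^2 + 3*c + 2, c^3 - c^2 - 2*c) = c + 1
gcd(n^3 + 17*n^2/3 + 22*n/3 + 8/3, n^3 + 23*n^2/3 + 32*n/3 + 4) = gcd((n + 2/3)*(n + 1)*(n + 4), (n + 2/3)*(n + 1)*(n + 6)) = n^2 + 5*n/3 + 2/3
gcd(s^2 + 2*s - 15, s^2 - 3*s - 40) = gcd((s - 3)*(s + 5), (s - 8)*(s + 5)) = s + 5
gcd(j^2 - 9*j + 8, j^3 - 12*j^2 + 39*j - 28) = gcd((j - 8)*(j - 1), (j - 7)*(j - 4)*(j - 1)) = j - 1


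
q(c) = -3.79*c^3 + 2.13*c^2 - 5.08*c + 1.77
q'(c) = -11.37*c^2 + 4.26*c - 5.08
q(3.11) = -107.43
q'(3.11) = -101.80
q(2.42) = -51.76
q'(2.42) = -61.36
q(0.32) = 0.24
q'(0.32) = -4.88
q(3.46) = -147.30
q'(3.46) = -126.46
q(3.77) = -190.19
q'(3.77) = -150.62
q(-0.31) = 3.66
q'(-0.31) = -7.49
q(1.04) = -5.47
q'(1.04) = -12.95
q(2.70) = -71.02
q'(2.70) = -76.47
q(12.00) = -6301.59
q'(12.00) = -1591.24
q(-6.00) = 927.57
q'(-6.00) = -439.96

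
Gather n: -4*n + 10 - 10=-4*n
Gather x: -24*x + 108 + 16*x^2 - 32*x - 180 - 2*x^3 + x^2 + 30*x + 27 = -2*x^3 + 17*x^2 - 26*x - 45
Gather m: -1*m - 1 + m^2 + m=m^2 - 1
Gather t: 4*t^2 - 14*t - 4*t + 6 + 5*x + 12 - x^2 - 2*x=4*t^2 - 18*t - x^2 + 3*x + 18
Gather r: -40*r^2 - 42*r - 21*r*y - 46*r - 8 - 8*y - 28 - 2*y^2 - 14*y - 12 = -40*r^2 + r*(-21*y - 88) - 2*y^2 - 22*y - 48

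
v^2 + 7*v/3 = v*(v + 7/3)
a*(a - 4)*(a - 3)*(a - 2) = a^4 - 9*a^3 + 26*a^2 - 24*a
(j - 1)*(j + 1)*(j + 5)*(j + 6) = j^4 + 11*j^3 + 29*j^2 - 11*j - 30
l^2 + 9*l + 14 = (l + 2)*(l + 7)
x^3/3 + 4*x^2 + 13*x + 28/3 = (x/3 + 1/3)*(x + 4)*(x + 7)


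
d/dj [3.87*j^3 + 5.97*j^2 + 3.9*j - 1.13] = 11.61*j^2 + 11.94*j + 3.9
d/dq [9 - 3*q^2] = -6*q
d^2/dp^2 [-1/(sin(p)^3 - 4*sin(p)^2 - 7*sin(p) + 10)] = (9*sin(p)^5 - 35*sin(p)^4 + 3*sin(p)^3 + 61*sin(p)^2 + 216*sin(p) + 178)/((sin(p) - 5)^3*(sin(p) - 1)^2*(sin(p) + 2)^3)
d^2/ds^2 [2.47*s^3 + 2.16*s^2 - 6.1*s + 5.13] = 14.82*s + 4.32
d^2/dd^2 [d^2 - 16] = 2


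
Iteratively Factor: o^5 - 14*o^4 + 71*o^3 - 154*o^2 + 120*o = (o - 3)*(o^4 - 11*o^3 + 38*o^2 - 40*o) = (o - 4)*(o - 3)*(o^3 - 7*o^2 + 10*o) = (o - 5)*(o - 4)*(o - 3)*(o^2 - 2*o) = (o - 5)*(o - 4)*(o - 3)*(o - 2)*(o)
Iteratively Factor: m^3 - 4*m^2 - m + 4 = (m - 4)*(m^2 - 1) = (m - 4)*(m + 1)*(m - 1)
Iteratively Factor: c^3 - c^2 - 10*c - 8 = (c + 1)*(c^2 - 2*c - 8) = (c - 4)*(c + 1)*(c + 2)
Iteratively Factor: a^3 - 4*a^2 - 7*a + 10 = (a + 2)*(a^2 - 6*a + 5) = (a - 5)*(a + 2)*(a - 1)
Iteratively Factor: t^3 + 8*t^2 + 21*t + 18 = (t + 3)*(t^2 + 5*t + 6) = (t + 2)*(t + 3)*(t + 3)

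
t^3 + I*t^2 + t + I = (t - I)*(t + I)^2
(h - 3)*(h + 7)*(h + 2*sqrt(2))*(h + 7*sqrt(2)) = h^4 + 4*h^3 + 9*sqrt(2)*h^3 + 7*h^2 + 36*sqrt(2)*h^2 - 189*sqrt(2)*h + 112*h - 588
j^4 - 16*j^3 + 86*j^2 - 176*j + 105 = (j - 7)*(j - 5)*(j - 3)*(j - 1)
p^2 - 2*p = p*(p - 2)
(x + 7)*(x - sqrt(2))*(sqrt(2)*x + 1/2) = sqrt(2)*x^3 - 3*x^2/2 + 7*sqrt(2)*x^2 - 21*x/2 - sqrt(2)*x/2 - 7*sqrt(2)/2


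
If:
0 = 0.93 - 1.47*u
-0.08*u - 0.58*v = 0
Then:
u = 0.63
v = -0.09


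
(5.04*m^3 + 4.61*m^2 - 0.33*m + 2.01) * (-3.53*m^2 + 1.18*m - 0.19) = -17.7912*m^5 - 10.3261*m^4 + 5.6471*m^3 - 8.3606*m^2 + 2.4345*m - 0.3819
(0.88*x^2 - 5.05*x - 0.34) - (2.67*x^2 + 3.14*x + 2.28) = -1.79*x^2 - 8.19*x - 2.62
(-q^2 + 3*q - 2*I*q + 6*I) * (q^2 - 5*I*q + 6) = -q^4 + 3*q^3 + 3*I*q^3 - 16*q^2 - 9*I*q^2 + 48*q - 12*I*q + 36*I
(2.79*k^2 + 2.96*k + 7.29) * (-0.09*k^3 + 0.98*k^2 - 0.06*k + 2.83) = -0.2511*k^5 + 2.4678*k^4 + 2.0773*k^3 + 14.8623*k^2 + 7.9394*k + 20.6307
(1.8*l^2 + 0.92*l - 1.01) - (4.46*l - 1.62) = 1.8*l^2 - 3.54*l + 0.61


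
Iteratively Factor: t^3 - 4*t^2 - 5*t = (t + 1)*(t^2 - 5*t) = (t - 5)*(t + 1)*(t)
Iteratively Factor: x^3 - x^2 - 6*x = (x)*(x^2 - x - 6) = x*(x + 2)*(x - 3)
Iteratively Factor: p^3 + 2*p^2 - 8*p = (p)*(p^2 + 2*p - 8) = p*(p - 2)*(p + 4)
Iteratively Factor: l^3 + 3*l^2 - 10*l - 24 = (l + 4)*(l^2 - l - 6) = (l - 3)*(l + 4)*(l + 2)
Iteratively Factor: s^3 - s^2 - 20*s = (s - 5)*(s^2 + 4*s) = (s - 5)*(s + 4)*(s)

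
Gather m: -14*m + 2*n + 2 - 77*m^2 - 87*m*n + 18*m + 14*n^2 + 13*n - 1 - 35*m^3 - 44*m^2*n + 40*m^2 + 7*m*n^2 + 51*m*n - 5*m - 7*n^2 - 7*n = -35*m^3 + m^2*(-44*n - 37) + m*(7*n^2 - 36*n - 1) + 7*n^2 + 8*n + 1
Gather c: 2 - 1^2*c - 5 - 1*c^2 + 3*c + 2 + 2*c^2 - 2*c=c^2 - 1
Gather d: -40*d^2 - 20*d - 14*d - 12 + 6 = -40*d^2 - 34*d - 6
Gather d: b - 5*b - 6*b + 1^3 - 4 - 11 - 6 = -10*b - 20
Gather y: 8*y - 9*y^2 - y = -9*y^2 + 7*y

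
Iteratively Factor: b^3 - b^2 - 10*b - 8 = (b + 1)*(b^2 - 2*b - 8) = (b - 4)*(b + 1)*(b + 2)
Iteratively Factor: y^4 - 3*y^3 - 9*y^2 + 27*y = (y)*(y^3 - 3*y^2 - 9*y + 27) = y*(y - 3)*(y^2 - 9) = y*(y - 3)*(y + 3)*(y - 3)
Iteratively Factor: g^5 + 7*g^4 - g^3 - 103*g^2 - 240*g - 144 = (g + 3)*(g^4 + 4*g^3 - 13*g^2 - 64*g - 48) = (g - 4)*(g + 3)*(g^3 + 8*g^2 + 19*g + 12) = (g - 4)*(g + 3)^2*(g^2 + 5*g + 4) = (g - 4)*(g + 3)^2*(g + 4)*(g + 1)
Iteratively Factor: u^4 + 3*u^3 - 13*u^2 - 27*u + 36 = (u - 1)*(u^3 + 4*u^2 - 9*u - 36) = (u - 3)*(u - 1)*(u^2 + 7*u + 12) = (u - 3)*(u - 1)*(u + 3)*(u + 4)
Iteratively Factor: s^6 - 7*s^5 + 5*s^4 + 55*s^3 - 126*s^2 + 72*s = (s)*(s^5 - 7*s^4 + 5*s^3 + 55*s^2 - 126*s + 72) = s*(s - 4)*(s^4 - 3*s^3 - 7*s^2 + 27*s - 18) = s*(s - 4)*(s - 3)*(s^3 - 7*s + 6) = s*(s - 4)*(s - 3)*(s + 3)*(s^2 - 3*s + 2) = s*(s - 4)*(s - 3)*(s - 2)*(s + 3)*(s - 1)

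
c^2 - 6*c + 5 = (c - 5)*(c - 1)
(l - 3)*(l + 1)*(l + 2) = l^3 - 7*l - 6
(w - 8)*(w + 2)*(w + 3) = w^3 - 3*w^2 - 34*w - 48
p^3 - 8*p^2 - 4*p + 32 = (p - 8)*(p - 2)*(p + 2)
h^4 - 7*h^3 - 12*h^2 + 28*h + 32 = (h - 8)*(h - 2)*(h + 1)*(h + 2)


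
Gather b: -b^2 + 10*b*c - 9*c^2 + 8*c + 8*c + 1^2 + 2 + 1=-b^2 + 10*b*c - 9*c^2 + 16*c + 4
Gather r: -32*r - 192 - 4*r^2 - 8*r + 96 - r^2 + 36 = -5*r^2 - 40*r - 60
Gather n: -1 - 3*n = -3*n - 1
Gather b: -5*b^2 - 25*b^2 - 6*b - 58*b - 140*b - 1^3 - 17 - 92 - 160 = -30*b^2 - 204*b - 270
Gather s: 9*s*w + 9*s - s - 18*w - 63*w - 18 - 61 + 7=s*(9*w + 8) - 81*w - 72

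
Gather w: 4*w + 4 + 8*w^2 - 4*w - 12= 8*w^2 - 8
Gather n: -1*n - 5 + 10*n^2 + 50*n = 10*n^2 + 49*n - 5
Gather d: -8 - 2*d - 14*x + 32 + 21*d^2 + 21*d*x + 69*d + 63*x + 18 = 21*d^2 + d*(21*x + 67) + 49*x + 42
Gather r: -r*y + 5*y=-r*y + 5*y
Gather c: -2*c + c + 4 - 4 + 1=1 - c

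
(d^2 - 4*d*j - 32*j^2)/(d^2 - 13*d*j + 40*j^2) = (d + 4*j)/(d - 5*j)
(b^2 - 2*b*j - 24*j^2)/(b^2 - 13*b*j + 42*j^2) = (b + 4*j)/(b - 7*j)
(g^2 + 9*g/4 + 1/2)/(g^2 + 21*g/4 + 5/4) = (g + 2)/(g + 5)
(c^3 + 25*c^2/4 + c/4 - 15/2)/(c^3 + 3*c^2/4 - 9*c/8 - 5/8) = 2*(c + 6)/(2*c + 1)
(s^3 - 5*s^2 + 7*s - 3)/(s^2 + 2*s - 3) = (s^2 - 4*s + 3)/(s + 3)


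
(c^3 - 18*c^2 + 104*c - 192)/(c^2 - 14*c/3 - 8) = 3*(c^2 - 12*c + 32)/(3*c + 4)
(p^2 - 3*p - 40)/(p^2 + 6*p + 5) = (p - 8)/(p + 1)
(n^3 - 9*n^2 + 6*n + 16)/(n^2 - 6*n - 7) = (n^2 - 10*n + 16)/(n - 7)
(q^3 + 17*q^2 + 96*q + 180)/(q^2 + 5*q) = q + 12 + 36/q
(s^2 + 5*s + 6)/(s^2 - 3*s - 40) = (s^2 + 5*s + 6)/(s^2 - 3*s - 40)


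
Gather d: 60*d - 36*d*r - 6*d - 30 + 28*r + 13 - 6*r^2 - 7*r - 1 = d*(54 - 36*r) - 6*r^2 + 21*r - 18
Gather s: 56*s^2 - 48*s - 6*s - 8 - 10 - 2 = 56*s^2 - 54*s - 20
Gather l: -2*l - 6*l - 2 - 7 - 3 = -8*l - 12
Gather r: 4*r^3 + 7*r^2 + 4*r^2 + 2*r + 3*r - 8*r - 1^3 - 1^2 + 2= 4*r^3 + 11*r^2 - 3*r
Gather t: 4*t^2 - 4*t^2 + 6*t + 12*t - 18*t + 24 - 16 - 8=0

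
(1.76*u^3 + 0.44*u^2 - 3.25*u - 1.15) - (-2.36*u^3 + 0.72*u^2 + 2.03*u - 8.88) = 4.12*u^3 - 0.28*u^2 - 5.28*u + 7.73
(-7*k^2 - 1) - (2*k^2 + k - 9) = -9*k^2 - k + 8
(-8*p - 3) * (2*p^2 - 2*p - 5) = -16*p^3 + 10*p^2 + 46*p + 15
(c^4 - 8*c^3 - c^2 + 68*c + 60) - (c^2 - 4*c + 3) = c^4 - 8*c^3 - 2*c^2 + 72*c + 57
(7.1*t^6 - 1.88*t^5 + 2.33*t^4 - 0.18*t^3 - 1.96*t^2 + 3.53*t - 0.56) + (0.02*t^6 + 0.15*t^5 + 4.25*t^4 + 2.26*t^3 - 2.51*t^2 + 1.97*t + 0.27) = 7.12*t^6 - 1.73*t^5 + 6.58*t^4 + 2.08*t^3 - 4.47*t^2 + 5.5*t - 0.29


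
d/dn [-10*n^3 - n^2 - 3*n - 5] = -30*n^2 - 2*n - 3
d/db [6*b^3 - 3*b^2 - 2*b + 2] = 18*b^2 - 6*b - 2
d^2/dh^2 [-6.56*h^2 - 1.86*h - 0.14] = -13.1200000000000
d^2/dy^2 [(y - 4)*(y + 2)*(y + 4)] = 6*y + 4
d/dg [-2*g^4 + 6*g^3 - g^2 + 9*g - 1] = -8*g^3 + 18*g^2 - 2*g + 9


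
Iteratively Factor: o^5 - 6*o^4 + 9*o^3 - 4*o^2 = (o - 4)*(o^4 - 2*o^3 + o^2) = (o - 4)*(o - 1)*(o^3 - o^2) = (o - 4)*(o - 1)^2*(o^2) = o*(o - 4)*(o - 1)^2*(o)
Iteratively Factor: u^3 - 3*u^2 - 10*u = (u - 5)*(u^2 + 2*u) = (u - 5)*(u + 2)*(u)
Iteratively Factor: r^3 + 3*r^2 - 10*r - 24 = (r + 4)*(r^2 - r - 6) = (r + 2)*(r + 4)*(r - 3)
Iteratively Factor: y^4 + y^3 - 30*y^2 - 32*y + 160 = (y + 4)*(y^3 - 3*y^2 - 18*y + 40) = (y - 5)*(y + 4)*(y^2 + 2*y - 8) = (y - 5)*(y - 2)*(y + 4)*(y + 4)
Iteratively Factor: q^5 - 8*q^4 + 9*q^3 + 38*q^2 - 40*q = (q - 5)*(q^4 - 3*q^3 - 6*q^2 + 8*q) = (q - 5)*(q - 1)*(q^3 - 2*q^2 - 8*q) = q*(q - 5)*(q - 1)*(q^2 - 2*q - 8) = q*(q - 5)*(q - 1)*(q + 2)*(q - 4)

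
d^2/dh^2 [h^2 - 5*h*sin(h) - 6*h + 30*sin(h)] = 5*h*sin(h) - 30*sin(h) - 10*cos(h) + 2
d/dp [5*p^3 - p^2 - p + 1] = 15*p^2 - 2*p - 1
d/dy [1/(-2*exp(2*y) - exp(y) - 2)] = (4*exp(y) + 1)*exp(y)/(2*exp(2*y) + exp(y) + 2)^2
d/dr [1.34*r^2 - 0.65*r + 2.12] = 2.68*r - 0.65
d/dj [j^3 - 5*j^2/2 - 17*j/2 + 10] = 3*j^2 - 5*j - 17/2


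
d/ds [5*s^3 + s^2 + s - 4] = 15*s^2 + 2*s + 1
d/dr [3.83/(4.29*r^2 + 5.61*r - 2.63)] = (-32.8614*r - 21.4863)/(4.29*r^2 + 5.61*r - 2.63)^2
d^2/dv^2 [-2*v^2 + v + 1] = -4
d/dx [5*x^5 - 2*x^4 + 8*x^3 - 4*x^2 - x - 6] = 25*x^4 - 8*x^3 + 24*x^2 - 8*x - 1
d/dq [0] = 0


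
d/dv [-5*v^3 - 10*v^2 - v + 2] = -15*v^2 - 20*v - 1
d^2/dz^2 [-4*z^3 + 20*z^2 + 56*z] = 40 - 24*z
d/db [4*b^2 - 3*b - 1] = 8*b - 3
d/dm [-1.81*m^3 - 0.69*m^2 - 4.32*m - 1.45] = -5.43*m^2 - 1.38*m - 4.32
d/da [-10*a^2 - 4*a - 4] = -20*a - 4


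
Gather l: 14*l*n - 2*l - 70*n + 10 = l*(14*n - 2) - 70*n + 10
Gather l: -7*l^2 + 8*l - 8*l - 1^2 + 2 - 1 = -7*l^2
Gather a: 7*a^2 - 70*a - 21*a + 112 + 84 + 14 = 7*a^2 - 91*a + 210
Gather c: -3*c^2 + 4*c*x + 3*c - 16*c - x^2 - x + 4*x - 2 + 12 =-3*c^2 + c*(4*x - 13) - x^2 + 3*x + 10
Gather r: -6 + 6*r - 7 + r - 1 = 7*r - 14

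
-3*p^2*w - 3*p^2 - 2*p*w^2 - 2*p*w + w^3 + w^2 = (-3*p + w)*(p + w)*(w + 1)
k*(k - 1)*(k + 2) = k^3 + k^2 - 2*k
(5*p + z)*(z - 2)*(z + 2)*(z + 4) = 5*p*z^3 + 20*p*z^2 - 20*p*z - 80*p + z^4 + 4*z^3 - 4*z^2 - 16*z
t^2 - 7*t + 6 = (t - 6)*(t - 1)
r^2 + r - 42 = (r - 6)*(r + 7)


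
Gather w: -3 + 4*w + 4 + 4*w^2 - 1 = 4*w^2 + 4*w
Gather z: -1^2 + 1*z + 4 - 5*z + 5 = 8 - 4*z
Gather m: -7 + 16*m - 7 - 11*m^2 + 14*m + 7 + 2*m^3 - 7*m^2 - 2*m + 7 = 2*m^3 - 18*m^2 + 28*m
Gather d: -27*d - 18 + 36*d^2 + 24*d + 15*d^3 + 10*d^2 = 15*d^3 + 46*d^2 - 3*d - 18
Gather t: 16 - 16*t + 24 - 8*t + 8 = 48 - 24*t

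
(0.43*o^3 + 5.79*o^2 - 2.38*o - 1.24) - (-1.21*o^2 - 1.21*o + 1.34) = 0.43*o^3 + 7.0*o^2 - 1.17*o - 2.58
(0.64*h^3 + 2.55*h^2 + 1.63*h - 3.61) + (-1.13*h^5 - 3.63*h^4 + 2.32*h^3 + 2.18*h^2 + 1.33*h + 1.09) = -1.13*h^5 - 3.63*h^4 + 2.96*h^3 + 4.73*h^2 + 2.96*h - 2.52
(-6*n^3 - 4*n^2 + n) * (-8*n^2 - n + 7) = 48*n^5 + 38*n^4 - 46*n^3 - 29*n^2 + 7*n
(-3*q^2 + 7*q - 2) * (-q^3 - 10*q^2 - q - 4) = 3*q^5 + 23*q^4 - 65*q^3 + 25*q^2 - 26*q + 8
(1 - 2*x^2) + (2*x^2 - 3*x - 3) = -3*x - 2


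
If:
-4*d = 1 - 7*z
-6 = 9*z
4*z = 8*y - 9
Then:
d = -17/12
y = 19/24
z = -2/3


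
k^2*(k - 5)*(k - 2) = k^4 - 7*k^3 + 10*k^2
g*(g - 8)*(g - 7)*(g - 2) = g^4 - 17*g^3 + 86*g^2 - 112*g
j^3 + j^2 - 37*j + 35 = (j - 5)*(j - 1)*(j + 7)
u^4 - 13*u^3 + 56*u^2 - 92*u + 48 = (u - 6)*(u - 4)*(u - 2)*(u - 1)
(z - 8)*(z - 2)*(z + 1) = z^3 - 9*z^2 + 6*z + 16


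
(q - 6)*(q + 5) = q^2 - q - 30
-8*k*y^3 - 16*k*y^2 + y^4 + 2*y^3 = y^2*(-8*k + y)*(y + 2)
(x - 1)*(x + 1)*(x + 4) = x^3 + 4*x^2 - x - 4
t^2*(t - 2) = t^3 - 2*t^2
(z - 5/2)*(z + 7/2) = z^2 + z - 35/4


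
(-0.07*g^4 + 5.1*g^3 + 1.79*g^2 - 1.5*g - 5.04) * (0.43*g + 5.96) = -0.0301*g^5 + 1.7758*g^4 + 31.1657*g^3 + 10.0234*g^2 - 11.1072*g - 30.0384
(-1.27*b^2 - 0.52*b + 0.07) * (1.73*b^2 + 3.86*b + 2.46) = -2.1971*b^4 - 5.8018*b^3 - 5.0103*b^2 - 1.009*b + 0.1722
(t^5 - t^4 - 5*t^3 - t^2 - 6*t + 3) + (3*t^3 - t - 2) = t^5 - t^4 - 2*t^3 - t^2 - 7*t + 1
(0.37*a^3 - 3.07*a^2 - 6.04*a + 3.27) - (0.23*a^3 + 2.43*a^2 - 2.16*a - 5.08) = 0.14*a^3 - 5.5*a^2 - 3.88*a + 8.35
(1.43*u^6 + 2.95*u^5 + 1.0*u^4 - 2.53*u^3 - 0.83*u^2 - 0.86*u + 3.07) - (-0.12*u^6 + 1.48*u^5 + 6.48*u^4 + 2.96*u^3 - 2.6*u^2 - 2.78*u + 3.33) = 1.55*u^6 + 1.47*u^5 - 5.48*u^4 - 5.49*u^3 + 1.77*u^2 + 1.92*u - 0.26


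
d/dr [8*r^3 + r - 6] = 24*r^2 + 1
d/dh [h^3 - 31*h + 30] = 3*h^2 - 31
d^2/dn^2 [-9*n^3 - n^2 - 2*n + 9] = -54*n - 2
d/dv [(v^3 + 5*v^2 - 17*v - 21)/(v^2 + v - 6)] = (v^4 + 2*v^3 + 4*v^2 - 18*v + 123)/(v^4 + 2*v^3 - 11*v^2 - 12*v + 36)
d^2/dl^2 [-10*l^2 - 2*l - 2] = -20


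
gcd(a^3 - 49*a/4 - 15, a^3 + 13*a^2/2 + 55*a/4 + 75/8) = a^2 + 4*a + 15/4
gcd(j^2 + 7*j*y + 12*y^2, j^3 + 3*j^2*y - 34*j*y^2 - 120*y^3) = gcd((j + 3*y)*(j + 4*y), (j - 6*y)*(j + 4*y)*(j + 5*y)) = j + 4*y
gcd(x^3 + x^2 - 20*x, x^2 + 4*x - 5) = x + 5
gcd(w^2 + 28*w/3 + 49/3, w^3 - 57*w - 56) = w + 7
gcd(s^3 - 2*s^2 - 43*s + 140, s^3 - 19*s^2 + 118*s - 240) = s - 5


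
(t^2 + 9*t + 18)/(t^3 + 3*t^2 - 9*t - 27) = (t + 6)/(t^2 - 9)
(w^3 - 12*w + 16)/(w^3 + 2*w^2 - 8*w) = (w - 2)/w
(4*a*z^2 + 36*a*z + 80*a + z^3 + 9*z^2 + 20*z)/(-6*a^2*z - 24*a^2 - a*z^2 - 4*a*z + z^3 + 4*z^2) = (4*a*z + 20*a + z^2 + 5*z)/(-6*a^2 - a*z + z^2)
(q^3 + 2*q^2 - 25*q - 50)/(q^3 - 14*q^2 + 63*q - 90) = (q^2 + 7*q + 10)/(q^2 - 9*q + 18)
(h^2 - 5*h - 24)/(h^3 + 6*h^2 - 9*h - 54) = (h - 8)/(h^2 + 3*h - 18)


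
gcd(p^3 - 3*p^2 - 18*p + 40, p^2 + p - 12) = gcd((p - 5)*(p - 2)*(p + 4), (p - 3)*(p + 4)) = p + 4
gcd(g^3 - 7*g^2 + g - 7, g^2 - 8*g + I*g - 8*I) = g + I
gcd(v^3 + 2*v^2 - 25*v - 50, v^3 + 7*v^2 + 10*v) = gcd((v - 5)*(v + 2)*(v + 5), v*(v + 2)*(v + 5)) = v^2 + 7*v + 10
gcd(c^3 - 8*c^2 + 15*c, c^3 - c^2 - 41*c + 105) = c^2 - 8*c + 15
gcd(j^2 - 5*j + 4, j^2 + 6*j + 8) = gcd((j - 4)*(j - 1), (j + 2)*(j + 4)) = 1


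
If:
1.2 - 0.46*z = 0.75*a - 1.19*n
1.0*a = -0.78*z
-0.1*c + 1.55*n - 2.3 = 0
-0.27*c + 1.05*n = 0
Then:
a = 22.20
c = 7.70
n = 1.98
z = -28.46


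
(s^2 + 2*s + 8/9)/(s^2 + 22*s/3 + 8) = (s + 2/3)/(s + 6)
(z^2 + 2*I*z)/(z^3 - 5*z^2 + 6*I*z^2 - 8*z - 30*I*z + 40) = z/(z^2 + z*(-5 + 4*I) - 20*I)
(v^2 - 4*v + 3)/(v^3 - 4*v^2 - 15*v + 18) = (v - 3)/(v^2 - 3*v - 18)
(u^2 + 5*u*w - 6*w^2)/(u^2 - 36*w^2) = (u - w)/(u - 6*w)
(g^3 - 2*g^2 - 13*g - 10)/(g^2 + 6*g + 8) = (g^2 - 4*g - 5)/(g + 4)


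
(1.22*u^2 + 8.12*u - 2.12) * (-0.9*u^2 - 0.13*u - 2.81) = -1.098*u^4 - 7.4666*u^3 - 2.5758*u^2 - 22.5416*u + 5.9572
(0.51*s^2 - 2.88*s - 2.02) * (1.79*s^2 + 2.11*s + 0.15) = 0.9129*s^4 - 4.0791*s^3 - 9.6161*s^2 - 4.6942*s - 0.303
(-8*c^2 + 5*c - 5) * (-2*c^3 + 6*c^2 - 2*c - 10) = 16*c^5 - 58*c^4 + 56*c^3 + 40*c^2 - 40*c + 50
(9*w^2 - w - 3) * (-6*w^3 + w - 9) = -54*w^5 + 6*w^4 + 27*w^3 - 82*w^2 + 6*w + 27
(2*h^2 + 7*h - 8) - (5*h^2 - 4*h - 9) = -3*h^2 + 11*h + 1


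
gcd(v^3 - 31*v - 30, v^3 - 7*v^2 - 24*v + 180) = v^2 - v - 30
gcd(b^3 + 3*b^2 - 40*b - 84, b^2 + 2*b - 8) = 1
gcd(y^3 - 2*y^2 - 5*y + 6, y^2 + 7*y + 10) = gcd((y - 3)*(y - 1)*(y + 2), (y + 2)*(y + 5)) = y + 2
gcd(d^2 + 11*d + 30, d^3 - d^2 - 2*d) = 1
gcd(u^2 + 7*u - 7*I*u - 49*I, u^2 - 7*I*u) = u - 7*I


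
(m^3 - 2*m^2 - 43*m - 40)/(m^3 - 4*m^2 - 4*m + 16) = (m^3 - 2*m^2 - 43*m - 40)/(m^3 - 4*m^2 - 4*m + 16)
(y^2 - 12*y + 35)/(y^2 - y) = (y^2 - 12*y + 35)/(y*(y - 1))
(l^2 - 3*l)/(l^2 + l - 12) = l/(l + 4)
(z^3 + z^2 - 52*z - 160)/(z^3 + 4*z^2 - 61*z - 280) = (z + 4)/(z + 7)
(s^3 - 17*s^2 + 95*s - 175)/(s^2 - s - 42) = (s^2 - 10*s + 25)/(s + 6)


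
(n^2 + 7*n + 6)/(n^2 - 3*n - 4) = (n + 6)/(n - 4)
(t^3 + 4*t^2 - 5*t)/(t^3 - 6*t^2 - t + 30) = t*(t^2 + 4*t - 5)/(t^3 - 6*t^2 - t + 30)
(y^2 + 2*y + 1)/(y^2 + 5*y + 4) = (y + 1)/(y + 4)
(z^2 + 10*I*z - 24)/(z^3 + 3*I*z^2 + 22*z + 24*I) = (z + 4*I)/(z^2 - 3*I*z + 4)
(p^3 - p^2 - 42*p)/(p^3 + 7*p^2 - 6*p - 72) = p*(p - 7)/(p^2 + p - 12)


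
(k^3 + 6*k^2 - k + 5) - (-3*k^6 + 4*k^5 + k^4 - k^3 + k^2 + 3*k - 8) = 3*k^6 - 4*k^5 - k^4 + 2*k^3 + 5*k^2 - 4*k + 13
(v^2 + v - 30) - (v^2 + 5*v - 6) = -4*v - 24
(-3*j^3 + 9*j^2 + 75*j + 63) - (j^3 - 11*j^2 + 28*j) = -4*j^3 + 20*j^2 + 47*j + 63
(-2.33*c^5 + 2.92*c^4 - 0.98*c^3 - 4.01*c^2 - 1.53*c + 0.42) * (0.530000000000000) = -1.2349*c^5 + 1.5476*c^4 - 0.5194*c^3 - 2.1253*c^2 - 0.8109*c + 0.2226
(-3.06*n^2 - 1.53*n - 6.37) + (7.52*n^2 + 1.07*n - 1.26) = 4.46*n^2 - 0.46*n - 7.63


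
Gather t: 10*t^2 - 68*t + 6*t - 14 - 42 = 10*t^2 - 62*t - 56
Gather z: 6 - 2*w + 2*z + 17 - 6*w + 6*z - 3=-8*w + 8*z + 20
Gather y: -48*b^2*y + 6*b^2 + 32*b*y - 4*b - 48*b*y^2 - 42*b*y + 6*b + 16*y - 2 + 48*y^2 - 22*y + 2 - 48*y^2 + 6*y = 6*b^2 - 48*b*y^2 + 2*b + y*(-48*b^2 - 10*b)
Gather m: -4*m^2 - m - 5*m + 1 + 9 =-4*m^2 - 6*m + 10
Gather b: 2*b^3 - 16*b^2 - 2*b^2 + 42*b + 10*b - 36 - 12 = 2*b^3 - 18*b^2 + 52*b - 48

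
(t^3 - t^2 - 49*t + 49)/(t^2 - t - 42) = (t^2 + 6*t - 7)/(t + 6)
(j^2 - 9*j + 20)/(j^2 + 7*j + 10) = (j^2 - 9*j + 20)/(j^2 + 7*j + 10)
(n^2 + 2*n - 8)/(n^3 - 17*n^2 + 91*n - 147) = (n^2 + 2*n - 8)/(n^3 - 17*n^2 + 91*n - 147)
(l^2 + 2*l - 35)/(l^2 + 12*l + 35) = (l - 5)/(l + 5)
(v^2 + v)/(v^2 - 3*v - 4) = v/(v - 4)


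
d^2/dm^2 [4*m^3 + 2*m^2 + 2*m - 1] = 24*m + 4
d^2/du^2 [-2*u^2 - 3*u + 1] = -4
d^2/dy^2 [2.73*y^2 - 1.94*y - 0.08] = 5.46000000000000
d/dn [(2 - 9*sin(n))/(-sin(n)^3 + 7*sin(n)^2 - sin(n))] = (-18*sin(n)^3 + 69*sin(n)^2 - 28*sin(n) + 2)*cos(n)/((sin(n)^2 - 7*sin(n) + 1)^2*sin(n)^2)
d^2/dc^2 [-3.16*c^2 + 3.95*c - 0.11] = -6.32000000000000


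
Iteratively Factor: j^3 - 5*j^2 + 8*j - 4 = (j - 2)*(j^2 - 3*j + 2) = (j - 2)^2*(j - 1)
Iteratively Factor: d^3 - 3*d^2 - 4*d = (d + 1)*(d^2 - 4*d) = d*(d + 1)*(d - 4)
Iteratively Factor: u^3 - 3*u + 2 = (u - 1)*(u^2 + u - 2) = (u - 1)*(u + 2)*(u - 1)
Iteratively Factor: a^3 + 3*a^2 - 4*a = (a - 1)*(a^2 + 4*a) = a*(a - 1)*(a + 4)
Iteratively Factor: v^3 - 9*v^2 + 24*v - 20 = (v - 2)*(v^2 - 7*v + 10) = (v - 2)^2*(v - 5)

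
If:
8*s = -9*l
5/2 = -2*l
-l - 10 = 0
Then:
No Solution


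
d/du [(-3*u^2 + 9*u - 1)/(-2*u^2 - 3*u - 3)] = (27*u^2 + 14*u - 30)/(4*u^4 + 12*u^3 + 21*u^2 + 18*u + 9)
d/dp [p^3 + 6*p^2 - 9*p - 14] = 3*p^2 + 12*p - 9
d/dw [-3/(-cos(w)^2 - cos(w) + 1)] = 3*(2*cos(w) + 1)*sin(w)/(-sin(w)^2 + cos(w))^2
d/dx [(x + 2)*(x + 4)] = 2*x + 6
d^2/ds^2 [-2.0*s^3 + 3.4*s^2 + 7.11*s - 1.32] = 6.8 - 12.0*s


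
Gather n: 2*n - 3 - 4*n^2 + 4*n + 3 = -4*n^2 + 6*n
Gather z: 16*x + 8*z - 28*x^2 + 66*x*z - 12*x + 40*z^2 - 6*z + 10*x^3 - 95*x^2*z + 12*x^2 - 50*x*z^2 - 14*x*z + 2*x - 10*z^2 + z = 10*x^3 - 16*x^2 + 6*x + z^2*(30 - 50*x) + z*(-95*x^2 + 52*x + 3)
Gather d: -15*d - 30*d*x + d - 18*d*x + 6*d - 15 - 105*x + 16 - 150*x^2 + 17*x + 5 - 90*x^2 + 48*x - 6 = d*(-48*x - 8) - 240*x^2 - 40*x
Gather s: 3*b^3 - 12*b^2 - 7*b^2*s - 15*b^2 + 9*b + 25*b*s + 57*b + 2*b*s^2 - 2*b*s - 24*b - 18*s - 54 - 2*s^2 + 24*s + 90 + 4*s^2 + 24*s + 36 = 3*b^3 - 27*b^2 + 42*b + s^2*(2*b + 2) + s*(-7*b^2 + 23*b + 30) + 72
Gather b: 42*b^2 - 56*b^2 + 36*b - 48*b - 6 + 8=-14*b^2 - 12*b + 2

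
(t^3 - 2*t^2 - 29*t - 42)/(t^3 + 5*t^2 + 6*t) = (t - 7)/t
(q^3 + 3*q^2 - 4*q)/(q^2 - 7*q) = (q^2 + 3*q - 4)/(q - 7)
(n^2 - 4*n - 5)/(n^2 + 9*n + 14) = (n^2 - 4*n - 5)/(n^2 + 9*n + 14)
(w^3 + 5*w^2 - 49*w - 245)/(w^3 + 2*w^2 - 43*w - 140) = (w + 7)/(w + 4)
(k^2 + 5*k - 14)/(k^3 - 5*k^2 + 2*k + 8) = (k + 7)/(k^2 - 3*k - 4)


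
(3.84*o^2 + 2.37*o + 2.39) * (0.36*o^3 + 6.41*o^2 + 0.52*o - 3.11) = 1.3824*o^5 + 25.4676*o^4 + 18.0489*o^3 + 4.6099*o^2 - 6.1279*o - 7.4329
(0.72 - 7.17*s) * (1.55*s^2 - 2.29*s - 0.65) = -11.1135*s^3 + 17.5353*s^2 + 3.0117*s - 0.468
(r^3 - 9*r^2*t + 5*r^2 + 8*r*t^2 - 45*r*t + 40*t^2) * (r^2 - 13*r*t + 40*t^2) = r^5 - 22*r^4*t + 5*r^4 + 165*r^3*t^2 - 110*r^3*t - 464*r^2*t^3 + 825*r^2*t^2 + 320*r*t^4 - 2320*r*t^3 + 1600*t^4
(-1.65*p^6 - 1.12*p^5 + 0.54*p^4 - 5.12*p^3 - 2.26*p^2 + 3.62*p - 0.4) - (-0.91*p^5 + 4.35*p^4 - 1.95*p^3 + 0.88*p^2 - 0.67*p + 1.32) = -1.65*p^6 - 0.21*p^5 - 3.81*p^4 - 3.17*p^3 - 3.14*p^2 + 4.29*p - 1.72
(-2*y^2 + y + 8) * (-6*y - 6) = 12*y^3 + 6*y^2 - 54*y - 48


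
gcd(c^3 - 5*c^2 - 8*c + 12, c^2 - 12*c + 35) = 1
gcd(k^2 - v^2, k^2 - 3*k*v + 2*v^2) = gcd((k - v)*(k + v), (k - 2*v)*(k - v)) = -k + v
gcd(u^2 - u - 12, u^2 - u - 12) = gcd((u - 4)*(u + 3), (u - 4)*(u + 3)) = u^2 - u - 12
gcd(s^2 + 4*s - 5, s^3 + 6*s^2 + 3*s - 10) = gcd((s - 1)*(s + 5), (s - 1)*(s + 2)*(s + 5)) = s^2 + 4*s - 5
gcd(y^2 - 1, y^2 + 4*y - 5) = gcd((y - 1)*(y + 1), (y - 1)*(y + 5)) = y - 1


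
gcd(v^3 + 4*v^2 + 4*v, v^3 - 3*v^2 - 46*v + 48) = 1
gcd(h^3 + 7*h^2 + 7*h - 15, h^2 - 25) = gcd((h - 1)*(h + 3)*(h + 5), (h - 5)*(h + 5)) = h + 5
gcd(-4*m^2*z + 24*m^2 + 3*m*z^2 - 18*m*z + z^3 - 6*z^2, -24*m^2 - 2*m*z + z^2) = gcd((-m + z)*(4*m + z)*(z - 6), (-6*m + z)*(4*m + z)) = 4*m + z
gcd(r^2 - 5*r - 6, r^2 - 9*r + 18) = r - 6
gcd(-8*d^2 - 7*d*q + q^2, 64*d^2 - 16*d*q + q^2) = -8*d + q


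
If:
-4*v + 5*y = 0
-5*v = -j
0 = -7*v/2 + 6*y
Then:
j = 0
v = 0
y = 0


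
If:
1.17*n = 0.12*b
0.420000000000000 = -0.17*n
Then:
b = -24.09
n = -2.47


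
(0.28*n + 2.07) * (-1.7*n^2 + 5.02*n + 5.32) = -0.476*n^3 - 2.1134*n^2 + 11.881*n + 11.0124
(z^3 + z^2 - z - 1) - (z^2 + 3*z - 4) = z^3 - 4*z + 3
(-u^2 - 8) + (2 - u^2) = -2*u^2 - 6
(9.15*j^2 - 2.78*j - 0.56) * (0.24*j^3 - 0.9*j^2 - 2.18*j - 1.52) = 2.196*j^5 - 8.9022*j^4 - 17.5794*j^3 - 7.3436*j^2 + 5.4464*j + 0.8512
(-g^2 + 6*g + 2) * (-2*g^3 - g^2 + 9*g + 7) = 2*g^5 - 11*g^4 - 19*g^3 + 45*g^2 + 60*g + 14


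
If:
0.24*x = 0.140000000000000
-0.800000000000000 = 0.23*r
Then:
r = -3.48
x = 0.58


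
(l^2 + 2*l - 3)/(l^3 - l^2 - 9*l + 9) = 1/(l - 3)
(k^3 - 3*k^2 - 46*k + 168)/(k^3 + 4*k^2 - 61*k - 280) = (k^2 - 10*k + 24)/(k^2 - 3*k - 40)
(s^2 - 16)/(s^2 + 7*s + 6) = (s^2 - 16)/(s^2 + 7*s + 6)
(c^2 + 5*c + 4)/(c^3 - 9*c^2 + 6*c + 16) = (c + 4)/(c^2 - 10*c + 16)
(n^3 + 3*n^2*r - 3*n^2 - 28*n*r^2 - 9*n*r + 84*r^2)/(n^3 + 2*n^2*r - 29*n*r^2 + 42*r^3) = (n^2 - 4*n*r - 3*n + 12*r)/(n^2 - 5*n*r + 6*r^2)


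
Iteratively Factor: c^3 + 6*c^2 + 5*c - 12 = (c - 1)*(c^2 + 7*c + 12) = (c - 1)*(c + 3)*(c + 4)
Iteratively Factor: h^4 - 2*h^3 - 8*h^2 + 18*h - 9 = (h + 3)*(h^3 - 5*h^2 + 7*h - 3) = (h - 3)*(h + 3)*(h^2 - 2*h + 1) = (h - 3)*(h - 1)*(h + 3)*(h - 1)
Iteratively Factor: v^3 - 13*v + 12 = (v - 1)*(v^2 + v - 12) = (v - 3)*(v - 1)*(v + 4)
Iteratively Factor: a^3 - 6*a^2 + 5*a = (a - 5)*(a^2 - a) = (a - 5)*(a - 1)*(a)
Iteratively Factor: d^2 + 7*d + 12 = (d + 4)*(d + 3)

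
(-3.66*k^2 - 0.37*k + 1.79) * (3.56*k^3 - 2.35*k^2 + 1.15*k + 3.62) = -13.0296*k^5 + 7.2838*k^4 + 3.0329*k^3 - 17.8812*k^2 + 0.7191*k + 6.4798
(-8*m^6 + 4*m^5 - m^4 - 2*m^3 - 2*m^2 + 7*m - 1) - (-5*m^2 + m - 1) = -8*m^6 + 4*m^5 - m^4 - 2*m^3 + 3*m^2 + 6*m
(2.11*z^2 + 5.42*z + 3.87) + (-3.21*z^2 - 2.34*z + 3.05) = -1.1*z^2 + 3.08*z + 6.92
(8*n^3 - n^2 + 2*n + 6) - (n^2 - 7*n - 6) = 8*n^3 - 2*n^2 + 9*n + 12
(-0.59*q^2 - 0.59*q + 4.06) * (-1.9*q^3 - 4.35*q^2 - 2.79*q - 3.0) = 1.121*q^5 + 3.6875*q^4 - 3.5014*q^3 - 14.2449*q^2 - 9.5574*q - 12.18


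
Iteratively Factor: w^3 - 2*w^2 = (w)*(w^2 - 2*w) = w*(w - 2)*(w)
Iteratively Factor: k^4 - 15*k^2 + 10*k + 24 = (k + 1)*(k^3 - k^2 - 14*k + 24) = (k - 3)*(k + 1)*(k^2 + 2*k - 8) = (k - 3)*(k + 1)*(k + 4)*(k - 2)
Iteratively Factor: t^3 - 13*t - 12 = (t - 4)*(t^2 + 4*t + 3) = (t - 4)*(t + 1)*(t + 3)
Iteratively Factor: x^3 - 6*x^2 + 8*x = (x - 4)*(x^2 - 2*x) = (x - 4)*(x - 2)*(x)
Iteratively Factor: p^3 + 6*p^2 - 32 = (p - 2)*(p^2 + 8*p + 16) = (p - 2)*(p + 4)*(p + 4)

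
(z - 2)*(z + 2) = z^2 - 4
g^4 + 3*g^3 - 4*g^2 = g^2*(g - 1)*(g + 4)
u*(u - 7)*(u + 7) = u^3 - 49*u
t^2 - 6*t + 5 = (t - 5)*(t - 1)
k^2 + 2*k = k*(k + 2)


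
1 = 1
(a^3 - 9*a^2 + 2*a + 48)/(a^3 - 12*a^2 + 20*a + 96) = (a - 3)/(a - 6)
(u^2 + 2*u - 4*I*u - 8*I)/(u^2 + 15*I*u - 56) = (u^2 + u*(2 - 4*I) - 8*I)/(u^2 + 15*I*u - 56)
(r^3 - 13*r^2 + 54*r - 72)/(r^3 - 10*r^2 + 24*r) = (r - 3)/r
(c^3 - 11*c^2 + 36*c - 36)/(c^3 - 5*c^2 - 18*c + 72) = (c - 2)/(c + 4)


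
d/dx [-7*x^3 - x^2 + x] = -21*x^2 - 2*x + 1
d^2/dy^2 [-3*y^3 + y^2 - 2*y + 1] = 2 - 18*y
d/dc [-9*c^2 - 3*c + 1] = -18*c - 3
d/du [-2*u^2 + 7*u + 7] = 7 - 4*u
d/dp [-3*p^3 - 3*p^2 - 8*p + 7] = -9*p^2 - 6*p - 8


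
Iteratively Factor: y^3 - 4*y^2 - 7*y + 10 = (y - 5)*(y^2 + y - 2) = (y - 5)*(y + 2)*(y - 1)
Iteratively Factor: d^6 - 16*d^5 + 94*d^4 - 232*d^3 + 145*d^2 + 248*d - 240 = (d - 4)*(d^5 - 12*d^4 + 46*d^3 - 48*d^2 - 47*d + 60) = (d - 4)*(d - 1)*(d^4 - 11*d^3 + 35*d^2 - 13*d - 60) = (d - 4)*(d - 1)*(d + 1)*(d^3 - 12*d^2 + 47*d - 60) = (d - 5)*(d - 4)*(d - 1)*(d + 1)*(d^2 - 7*d + 12) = (d - 5)*(d - 4)^2*(d - 1)*(d + 1)*(d - 3)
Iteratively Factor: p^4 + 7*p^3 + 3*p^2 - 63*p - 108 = (p + 3)*(p^3 + 4*p^2 - 9*p - 36) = (p + 3)*(p + 4)*(p^2 - 9) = (p - 3)*(p + 3)*(p + 4)*(p + 3)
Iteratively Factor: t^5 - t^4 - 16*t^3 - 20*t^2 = (t)*(t^4 - t^3 - 16*t^2 - 20*t) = t*(t - 5)*(t^3 + 4*t^2 + 4*t) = t*(t - 5)*(t + 2)*(t^2 + 2*t) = t*(t - 5)*(t + 2)^2*(t)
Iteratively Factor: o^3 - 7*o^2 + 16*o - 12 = (o - 2)*(o^2 - 5*o + 6) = (o - 3)*(o - 2)*(o - 2)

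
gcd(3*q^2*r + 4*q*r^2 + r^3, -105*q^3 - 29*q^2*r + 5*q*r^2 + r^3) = 3*q + r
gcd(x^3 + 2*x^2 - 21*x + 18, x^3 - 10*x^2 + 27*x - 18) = x^2 - 4*x + 3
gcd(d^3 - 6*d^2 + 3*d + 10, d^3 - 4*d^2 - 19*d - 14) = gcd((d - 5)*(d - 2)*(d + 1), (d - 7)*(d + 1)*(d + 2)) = d + 1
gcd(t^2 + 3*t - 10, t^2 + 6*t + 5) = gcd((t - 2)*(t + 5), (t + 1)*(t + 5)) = t + 5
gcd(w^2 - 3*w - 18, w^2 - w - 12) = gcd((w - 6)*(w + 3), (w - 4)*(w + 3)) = w + 3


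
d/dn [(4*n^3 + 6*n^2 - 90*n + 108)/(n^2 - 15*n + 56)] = 4*(n^4 - 30*n^3 + 168*n^2 + 114*n - 855)/(n^4 - 30*n^3 + 337*n^2 - 1680*n + 3136)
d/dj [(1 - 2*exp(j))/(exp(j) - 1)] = 1/(4*sinh(j/2)^2)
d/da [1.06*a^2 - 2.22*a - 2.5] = 2.12*a - 2.22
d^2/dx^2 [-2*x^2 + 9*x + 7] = -4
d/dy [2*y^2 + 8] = 4*y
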